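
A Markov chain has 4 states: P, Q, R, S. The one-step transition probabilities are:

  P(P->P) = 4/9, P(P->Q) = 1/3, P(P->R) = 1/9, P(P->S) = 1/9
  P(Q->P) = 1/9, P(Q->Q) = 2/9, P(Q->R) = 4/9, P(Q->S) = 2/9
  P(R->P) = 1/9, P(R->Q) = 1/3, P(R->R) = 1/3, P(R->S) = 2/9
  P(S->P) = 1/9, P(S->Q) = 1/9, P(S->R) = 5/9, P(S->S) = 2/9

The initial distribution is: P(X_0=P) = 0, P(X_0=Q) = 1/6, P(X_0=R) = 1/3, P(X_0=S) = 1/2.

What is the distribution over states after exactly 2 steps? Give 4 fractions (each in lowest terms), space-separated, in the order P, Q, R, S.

Answer: 4/27 127/486 185/486 17/81

Derivation:
Propagating the distribution step by step (d_{t+1} = d_t * P):
d_0 = (P=0, Q=1/6, R=1/3, S=1/2)
  d_1[P] = 0*4/9 + 1/6*1/9 + 1/3*1/9 + 1/2*1/9 = 1/9
  d_1[Q] = 0*1/3 + 1/6*2/9 + 1/3*1/3 + 1/2*1/9 = 11/54
  d_1[R] = 0*1/9 + 1/6*4/9 + 1/3*1/3 + 1/2*5/9 = 25/54
  d_1[S] = 0*1/9 + 1/6*2/9 + 1/3*2/9 + 1/2*2/9 = 2/9
d_1 = (P=1/9, Q=11/54, R=25/54, S=2/9)
  d_2[P] = 1/9*4/9 + 11/54*1/9 + 25/54*1/9 + 2/9*1/9 = 4/27
  d_2[Q] = 1/9*1/3 + 11/54*2/9 + 25/54*1/3 + 2/9*1/9 = 127/486
  d_2[R] = 1/9*1/9 + 11/54*4/9 + 25/54*1/3 + 2/9*5/9 = 185/486
  d_2[S] = 1/9*1/9 + 11/54*2/9 + 25/54*2/9 + 2/9*2/9 = 17/81
d_2 = (P=4/27, Q=127/486, R=185/486, S=17/81)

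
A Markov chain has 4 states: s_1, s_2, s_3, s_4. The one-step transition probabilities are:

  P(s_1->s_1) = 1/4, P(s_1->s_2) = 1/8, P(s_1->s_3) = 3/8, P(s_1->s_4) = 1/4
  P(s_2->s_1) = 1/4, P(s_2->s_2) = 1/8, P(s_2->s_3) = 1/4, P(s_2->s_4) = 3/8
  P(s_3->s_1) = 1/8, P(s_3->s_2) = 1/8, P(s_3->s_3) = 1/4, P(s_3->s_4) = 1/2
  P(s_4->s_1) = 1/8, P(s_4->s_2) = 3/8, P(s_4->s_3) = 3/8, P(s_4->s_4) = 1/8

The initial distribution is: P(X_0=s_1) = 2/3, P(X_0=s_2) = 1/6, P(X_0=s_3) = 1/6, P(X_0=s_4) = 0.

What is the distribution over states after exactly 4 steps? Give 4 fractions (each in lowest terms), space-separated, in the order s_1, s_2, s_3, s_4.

Propagating the distribution step by step (d_{t+1} = d_t * P):
d_0 = (s_1=2/3, s_2=1/6, s_3=1/6, s_4=0)
  d_1[s_1] = 2/3*1/4 + 1/6*1/4 + 1/6*1/8 + 0*1/8 = 11/48
  d_1[s_2] = 2/3*1/8 + 1/6*1/8 + 1/6*1/8 + 0*3/8 = 1/8
  d_1[s_3] = 2/3*3/8 + 1/6*1/4 + 1/6*1/4 + 0*3/8 = 1/3
  d_1[s_4] = 2/3*1/4 + 1/6*3/8 + 1/6*1/2 + 0*1/8 = 5/16
d_1 = (s_1=11/48, s_2=1/8, s_3=1/3, s_4=5/16)
  d_2[s_1] = 11/48*1/4 + 1/8*1/4 + 1/3*1/8 + 5/16*1/8 = 65/384
  d_2[s_2] = 11/48*1/8 + 1/8*1/8 + 1/3*1/8 + 5/16*3/8 = 13/64
  d_2[s_3] = 11/48*3/8 + 1/8*1/4 + 1/3*1/4 + 5/16*3/8 = 61/192
  d_2[s_4] = 11/48*1/4 + 1/8*3/8 + 1/3*1/2 + 5/16*1/8 = 119/384
d_2 = (s_1=65/384, s_2=13/64, s_3=61/192, s_4=119/384)
  d_3[s_1] = 65/384*1/4 + 13/64*1/4 + 61/192*1/8 + 119/384*1/8 = 527/3072
  d_3[s_2] = 65/384*1/8 + 13/64*1/8 + 61/192*1/8 + 119/384*3/8 = 311/1536
  d_3[s_3] = 65/384*3/8 + 13/64*1/4 + 61/192*1/4 + 119/384*3/8 = 119/384
  d_3[s_4] = 65/384*1/4 + 13/64*3/8 + 61/192*1/2 + 119/384*1/8 = 971/3072
d_3 = (s_1=527/3072, s_2=311/1536, s_3=119/384, s_4=971/3072)
  d_4[s_1] = 527/3072*1/4 + 311/1536*1/4 + 119/384*1/8 + 971/3072*1/8 = 1407/8192
  d_4[s_2] = 527/3072*1/8 + 311/1536*1/8 + 119/384*1/8 + 971/3072*3/8 = 2507/12288
  d_4[s_3] = 527/3072*3/8 + 311/1536*1/4 + 119/384*1/4 + 971/3072*3/8 = 3821/12288
  d_4[s_4] = 527/3072*1/4 + 311/1536*3/8 + 119/384*1/2 + 971/3072*1/8 = 7699/24576
d_4 = (s_1=1407/8192, s_2=2507/12288, s_3=3821/12288, s_4=7699/24576)

Answer: 1407/8192 2507/12288 3821/12288 7699/24576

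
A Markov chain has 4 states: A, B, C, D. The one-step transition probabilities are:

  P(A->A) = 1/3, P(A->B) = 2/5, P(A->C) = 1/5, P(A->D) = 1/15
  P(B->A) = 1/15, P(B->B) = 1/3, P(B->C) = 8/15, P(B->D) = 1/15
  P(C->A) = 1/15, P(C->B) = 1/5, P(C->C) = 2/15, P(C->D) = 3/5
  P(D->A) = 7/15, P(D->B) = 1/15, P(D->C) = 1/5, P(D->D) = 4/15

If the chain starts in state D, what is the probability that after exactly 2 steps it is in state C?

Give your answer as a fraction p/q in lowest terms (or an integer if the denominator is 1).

Answer: 47/225

Derivation:
Computing P^2 by repeated multiplication:
P^1 =
  A: [1/3, 2/5, 1/5, 1/15]
  B: [1/15, 1/3, 8/15, 1/15]
  C: [1/15, 1/5, 2/15, 3/5]
  D: [7/15, 1/15, 1/5, 4/15]
P^2 =
  A: [41/225, 14/45, 8/25, 14/75]
  B: [1/9, 56/225, 62/225, 82/225]
  C: [73/225, 4/25, 58/225, 58/225]
  D: [67/225, 4/15, 47/225, 17/75]

(P^2)[D -> C] = 47/225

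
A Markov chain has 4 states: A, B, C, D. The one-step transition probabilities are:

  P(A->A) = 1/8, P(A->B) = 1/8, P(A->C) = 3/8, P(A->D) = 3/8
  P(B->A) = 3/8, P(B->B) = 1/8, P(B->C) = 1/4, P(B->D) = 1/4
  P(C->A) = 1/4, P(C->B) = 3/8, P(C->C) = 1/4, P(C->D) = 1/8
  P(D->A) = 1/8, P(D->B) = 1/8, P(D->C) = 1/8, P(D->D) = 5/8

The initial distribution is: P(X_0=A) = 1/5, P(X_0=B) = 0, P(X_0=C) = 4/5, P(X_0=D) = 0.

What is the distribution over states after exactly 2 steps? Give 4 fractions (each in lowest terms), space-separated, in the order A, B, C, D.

Propagating the distribution step by step (d_{t+1} = d_t * P):
d_0 = (A=1/5, B=0, C=4/5, D=0)
  d_1[A] = 1/5*1/8 + 0*3/8 + 4/5*1/4 + 0*1/8 = 9/40
  d_1[B] = 1/5*1/8 + 0*1/8 + 4/5*3/8 + 0*1/8 = 13/40
  d_1[C] = 1/5*3/8 + 0*1/4 + 4/5*1/4 + 0*1/8 = 11/40
  d_1[D] = 1/5*3/8 + 0*1/4 + 4/5*1/8 + 0*5/8 = 7/40
d_1 = (A=9/40, B=13/40, C=11/40, D=7/40)
  d_2[A] = 9/40*1/8 + 13/40*3/8 + 11/40*1/4 + 7/40*1/8 = 77/320
  d_2[B] = 9/40*1/8 + 13/40*1/8 + 11/40*3/8 + 7/40*1/8 = 31/160
  d_2[C] = 9/40*3/8 + 13/40*1/4 + 11/40*1/4 + 7/40*1/8 = 41/160
  d_2[D] = 9/40*3/8 + 13/40*1/4 + 11/40*1/8 + 7/40*5/8 = 99/320
d_2 = (A=77/320, B=31/160, C=41/160, D=99/320)

Answer: 77/320 31/160 41/160 99/320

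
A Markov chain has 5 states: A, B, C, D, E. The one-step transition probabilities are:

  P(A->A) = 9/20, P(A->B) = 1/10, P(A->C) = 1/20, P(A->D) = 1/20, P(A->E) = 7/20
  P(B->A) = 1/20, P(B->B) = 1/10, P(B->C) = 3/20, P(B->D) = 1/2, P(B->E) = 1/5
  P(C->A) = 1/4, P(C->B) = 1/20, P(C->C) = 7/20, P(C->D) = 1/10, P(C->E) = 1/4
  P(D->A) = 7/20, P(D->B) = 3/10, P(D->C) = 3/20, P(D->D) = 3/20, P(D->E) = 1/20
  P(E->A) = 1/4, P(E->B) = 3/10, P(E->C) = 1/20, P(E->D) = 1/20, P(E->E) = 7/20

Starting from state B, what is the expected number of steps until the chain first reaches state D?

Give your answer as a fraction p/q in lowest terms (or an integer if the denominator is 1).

Let h_i = expected steps to first reach D from state i.
Boundary: h_D = 0.
First-step equations for the other states:
  h_A = 1 + 9/20*h_A + 1/10*h_B + 1/20*h_C + 1/20*h_D + 7/20*h_E
  h_B = 1 + 1/20*h_A + 1/10*h_B + 3/20*h_C + 1/2*h_D + 1/5*h_E
  h_C = 1 + 1/4*h_A + 1/20*h_B + 7/20*h_C + 1/10*h_D + 1/4*h_E
  h_E = 1 + 1/4*h_A + 3/10*h_B + 1/20*h_C + 1/20*h_D + 7/20*h_E

Substituting h_D = 0 and rearranging gives the linear system (I - Q) h = 1:
  [11/20, -1/10, -1/20, -7/20] . (h_A, h_B, h_C, h_E) = 1
  [-1/20, 9/10, -3/20, -1/5] . (h_A, h_B, h_C, h_E) = 1
  [-1/4, -1/20, 13/20, -1/4] . (h_A, h_B, h_C, h_E) = 1
  [-1/4, -3/10, -1/20, 13/20] . (h_A, h_B, h_C, h_E) = 1

Solving yields:
  h_A = 3640/459
  h_B = 40/9
  h_C = 1180/153
  h_E = 3320/459

Starting state is B, so the expected hitting time is h_B = 40/9.

Answer: 40/9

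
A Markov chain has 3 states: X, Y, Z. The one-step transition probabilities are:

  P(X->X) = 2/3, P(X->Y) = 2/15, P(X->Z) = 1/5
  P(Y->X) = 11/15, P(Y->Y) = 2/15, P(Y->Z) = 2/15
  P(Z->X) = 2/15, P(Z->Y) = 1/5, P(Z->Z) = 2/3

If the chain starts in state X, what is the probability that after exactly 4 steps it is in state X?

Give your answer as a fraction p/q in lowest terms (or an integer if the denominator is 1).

Computing P^4 by repeated multiplication:
P^1 =
  X: [2/3, 2/15, 1/5]
  Y: [11/15, 2/15, 2/15]
  Z: [2/15, 1/5, 2/3]
P^2 =
  X: [128/225, 11/75, 64/225]
  Y: [136/225, 32/225, 19/75]
  Z: [73/225, 8/45, 112/225]
P^3 =
  X: [1771/3375, 514/3375, 218/675]
  Y: [1826/3375, 169/1125, 1042/3375]
  Z: [1394/3375, 562/3375, 473/1125]
P^4 =
  X: [25544/50625, 1568/10125, 5747/16875]
  Y: [25921/50625, 7792/50625, 16912/50625]
  Z: [4592/10125, 2723/16875, 19496/50625]

(P^4)[X -> X] = 25544/50625

Answer: 25544/50625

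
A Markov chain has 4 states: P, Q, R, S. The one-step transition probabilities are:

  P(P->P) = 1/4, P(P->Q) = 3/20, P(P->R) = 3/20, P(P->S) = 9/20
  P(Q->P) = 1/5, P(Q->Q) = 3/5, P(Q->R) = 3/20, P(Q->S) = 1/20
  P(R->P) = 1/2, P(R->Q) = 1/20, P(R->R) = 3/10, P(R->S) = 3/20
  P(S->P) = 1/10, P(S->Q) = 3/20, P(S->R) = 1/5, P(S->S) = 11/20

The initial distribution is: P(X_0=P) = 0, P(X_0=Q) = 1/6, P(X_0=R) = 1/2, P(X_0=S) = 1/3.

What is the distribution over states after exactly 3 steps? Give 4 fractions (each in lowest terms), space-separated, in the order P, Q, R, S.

Propagating the distribution step by step (d_{t+1} = d_t * P):
d_0 = (P=0, Q=1/6, R=1/2, S=1/3)
  d_1[P] = 0*1/4 + 1/6*1/5 + 1/2*1/2 + 1/3*1/10 = 19/60
  d_1[Q] = 0*3/20 + 1/6*3/5 + 1/2*1/20 + 1/3*3/20 = 7/40
  d_1[R] = 0*3/20 + 1/6*3/20 + 1/2*3/10 + 1/3*1/5 = 29/120
  d_1[S] = 0*9/20 + 1/6*1/20 + 1/2*3/20 + 1/3*11/20 = 4/15
d_1 = (P=19/60, Q=7/40, R=29/120, S=4/15)
  d_2[P] = 19/60*1/4 + 7/40*1/5 + 29/120*1/2 + 4/15*1/10 = 157/600
  d_2[Q] = 19/60*3/20 + 7/40*3/5 + 29/120*1/20 + 4/15*3/20 = 491/2400
  d_2[R] = 19/60*3/20 + 7/40*3/20 + 29/120*3/10 + 4/15*1/5 = 479/2400
  d_2[S] = 19/60*9/20 + 7/40*1/20 + 29/120*3/20 + 4/15*11/20 = 401/1200
d_2 = (P=157/600, Q=491/2400, R=479/2400, S=401/1200)
  d_3[P] = 157/600*1/4 + 491/2400*1/5 + 479/2400*1/2 + 401/1200*1/10 = 5749/24000
  d_3[Q] = 157/600*3/20 + 491/2400*3/5 + 479/2400*1/20 + 401/1200*3/20 = 10661/48000
  d_3[R] = 157/600*3/20 + 491/2400*3/20 + 479/2400*3/10 + 401/1200*1/5 = 9439/48000
  d_3[S] = 157/600*9/20 + 491/2400*1/20 + 479/2400*3/20 + 401/1200*11/20 = 8201/24000
d_3 = (P=5749/24000, Q=10661/48000, R=9439/48000, S=8201/24000)

Answer: 5749/24000 10661/48000 9439/48000 8201/24000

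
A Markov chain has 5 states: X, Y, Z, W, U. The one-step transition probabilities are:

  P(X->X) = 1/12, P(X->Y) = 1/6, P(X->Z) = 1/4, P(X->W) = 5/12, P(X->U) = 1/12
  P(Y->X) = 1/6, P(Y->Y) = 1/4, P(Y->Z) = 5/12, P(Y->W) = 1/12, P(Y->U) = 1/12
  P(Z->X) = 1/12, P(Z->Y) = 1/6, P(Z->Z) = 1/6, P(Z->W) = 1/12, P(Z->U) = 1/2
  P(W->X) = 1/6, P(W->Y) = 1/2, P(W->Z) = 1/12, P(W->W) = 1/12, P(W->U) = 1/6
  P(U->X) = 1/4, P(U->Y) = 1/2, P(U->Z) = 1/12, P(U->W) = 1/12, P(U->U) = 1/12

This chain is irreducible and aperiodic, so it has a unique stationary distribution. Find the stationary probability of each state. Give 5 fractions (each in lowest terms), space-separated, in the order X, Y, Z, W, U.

Answer: 4655/30844 2307/7711 3503/15422 2061/15422 5833/30844

Derivation:
The stationary distribution satisfies pi = pi * P, i.e.:
  pi_X = 1/12*pi_X + 1/6*pi_Y + 1/12*pi_Z + 1/6*pi_W + 1/4*pi_U
  pi_Y = 1/6*pi_X + 1/4*pi_Y + 1/6*pi_Z + 1/2*pi_W + 1/2*pi_U
  pi_Z = 1/4*pi_X + 5/12*pi_Y + 1/6*pi_Z + 1/12*pi_W + 1/12*pi_U
  pi_W = 5/12*pi_X + 1/12*pi_Y + 1/12*pi_Z + 1/12*pi_W + 1/12*pi_U
  pi_U = 1/12*pi_X + 1/12*pi_Y + 1/2*pi_Z + 1/6*pi_W + 1/12*pi_U
with normalization: pi_X + pi_Y + pi_Z + pi_W + pi_U = 1.

Using the first 4 balance equations plus normalization, the linear system A*pi = b is:
  [-11/12, 1/6, 1/12, 1/6, 1/4] . pi = 0
  [1/6, -3/4, 1/6, 1/2, 1/2] . pi = 0
  [1/4, 5/12, -5/6, 1/12, 1/12] . pi = 0
  [5/12, 1/12, 1/12, -11/12, 1/12] . pi = 0
  [1, 1, 1, 1, 1] . pi = 1

Solving yields:
  pi_X = 4655/30844
  pi_Y = 2307/7711
  pi_Z = 3503/15422
  pi_W = 2061/15422
  pi_U = 5833/30844

Verification (pi * P):
  4655/30844*1/12 + 2307/7711*1/6 + 3503/15422*1/12 + 2061/15422*1/6 + 5833/30844*1/4 = 4655/30844 = pi_X  (ok)
  4655/30844*1/6 + 2307/7711*1/4 + 3503/15422*1/6 + 2061/15422*1/2 + 5833/30844*1/2 = 2307/7711 = pi_Y  (ok)
  4655/30844*1/4 + 2307/7711*5/12 + 3503/15422*1/6 + 2061/15422*1/12 + 5833/30844*1/12 = 3503/15422 = pi_Z  (ok)
  4655/30844*5/12 + 2307/7711*1/12 + 3503/15422*1/12 + 2061/15422*1/12 + 5833/30844*1/12 = 2061/15422 = pi_W  (ok)
  4655/30844*1/12 + 2307/7711*1/12 + 3503/15422*1/2 + 2061/15422*1/6 + 5833/30844*1/12 = 5833/30844 = pi_U  (ok)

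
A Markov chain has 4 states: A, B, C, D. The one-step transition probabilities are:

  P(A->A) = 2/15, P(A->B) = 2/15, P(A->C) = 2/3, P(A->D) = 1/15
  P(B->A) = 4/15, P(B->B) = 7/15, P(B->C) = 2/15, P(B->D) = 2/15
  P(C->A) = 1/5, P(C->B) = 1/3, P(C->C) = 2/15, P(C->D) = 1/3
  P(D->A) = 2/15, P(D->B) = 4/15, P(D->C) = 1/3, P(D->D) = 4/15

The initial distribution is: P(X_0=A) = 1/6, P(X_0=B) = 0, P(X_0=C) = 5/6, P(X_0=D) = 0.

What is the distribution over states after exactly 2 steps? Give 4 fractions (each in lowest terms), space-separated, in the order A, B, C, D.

Answer: 127/675 427/1350 197/675 11/54

Derivation:
Propagating the distribution step by step (d_{t+1} = d_t * P):
d_0 = (A=1/6, B=0, C=5/6, D=0)
  d_1[A] = 1/6*2/15 + 0*4/15 + 5/6*1/5 + 0*2/15 = 17/90
  d_1[B] = 1/6*2/15 + 0*7/15 + 5/6*1/3 + 0*4/15 = 3/10
  d_1[C] = 1/6*2/3 + 0*2/15 + 5/6*2/15 + 0*1/3 = 2/9
  d_1[D] = 1/6*1/15 + 0*2/15 + 5/6*1/3 + 0*4/15 = 13/45
d_1 = (A=17/90, B=3/10, C=2/9, D=13/45)
  d_2[A] = 17/90*2/15 + 3/10*4/15 + 2/9*1/5 + 13/45*2/15 = 127/675
  d_2[B] = 17/90*2/15 + 3/10*7/15 + 2/9*1/3 + 13/45*4/15 = 427/1350
  d_2[C] = 17/90*2/3 + 3/10*2/15 + 2/9*2/15 + 13/45*1/3 = 197/675
  d_2[D] = 17/90*1/15 + 3/10*2/15 + 2/9*1/3 + 13/45*4/15 = 11/54
d_2 = (A=127/675, B=427/1350, C=197/675, D=11/54)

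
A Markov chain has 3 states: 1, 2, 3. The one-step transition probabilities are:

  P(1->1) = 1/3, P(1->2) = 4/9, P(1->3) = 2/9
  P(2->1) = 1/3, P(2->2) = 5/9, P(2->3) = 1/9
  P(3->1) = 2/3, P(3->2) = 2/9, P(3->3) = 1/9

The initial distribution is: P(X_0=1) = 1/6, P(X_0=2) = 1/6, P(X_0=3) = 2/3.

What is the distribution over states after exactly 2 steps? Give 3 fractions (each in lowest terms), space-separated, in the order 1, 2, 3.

Propagating the distribution step by step (d_{t+1} = d_t * P):
d_0 = (1=1/6, 2=1/6, 3=2/3)
  d_1[1] = 1/6*1/3 + 1/6*1/3 + 2/3*2/3 = 5/9
  d_1[2] = 1/6*4/9 + 1/6*5/9 + 2/3*2/9 = 17/54
  d_1[3] = 1/6*2/9 + 1/6*1/9 + 2/3*1/9 = 7/54
d_1 = (1=5/9, 2=17/54, 3=7/54)
  d_2[1] = 5/9*1/3 + 17/54*1/3 + 7/54*2/3 = 61/162
  d_2[2] = 5/9*4/9 + 17/54*5/9 + 7/54*2/9 = 73/162
  d_2[3] = 5/9*2/9 + 17/54*1/9 + 7/54*1/9 = 14/81
d_2 = (1=61/162, 2=73/162, 3=14/81)

Answer: 61/162 73/162 14/81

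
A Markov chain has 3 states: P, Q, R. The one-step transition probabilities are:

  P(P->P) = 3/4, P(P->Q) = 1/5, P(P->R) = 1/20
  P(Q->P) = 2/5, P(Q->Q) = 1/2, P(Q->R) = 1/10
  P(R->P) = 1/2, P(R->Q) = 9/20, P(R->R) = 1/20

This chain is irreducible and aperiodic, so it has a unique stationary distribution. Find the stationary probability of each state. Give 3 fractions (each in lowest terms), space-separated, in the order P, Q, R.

The stationary distribution satisfies pi = pi * P, i.e.:
  pi_P = 3/4*pi_P + 2/5*pi_Q + 1/2*pi_R
  pi_Q = 1/5*pi_P + 1/2*pi_Q + 9/20*pi_R
  pi_R = 1/20*pi_P + 1/10*pi_Q + 1/20*pi_R
with normalization: pi_P + pi_Q + pi_R = 1.

Using the first 2 balance equations plus normalization, the linear system A*pi = b is:
  [-1/4, 2/5, 1/2] . pi = 0
  [1/5, -1/2, 9/20] . pi = 0
  [1, 1, 1] . pi = 1

Solving yields:
  pi_P = 172/275
  pi_Q = 17/55
  pi_R = 18/275

Verification (pi * P):
  172/275*3/4 + 17/55*2/5 + 18/275*1/2 = 172/275 = pi_P  (ok)
  172/275*1/5 + 17/55*1/2 + 18/275*9/20 = 17/55 = pi_Q  (ok)
  172/275*1/20 + 17/55*1/10 + 18/275*1/20 = 18/275 = pi_R  (ok)

Answer: 172/275 17/55 18/275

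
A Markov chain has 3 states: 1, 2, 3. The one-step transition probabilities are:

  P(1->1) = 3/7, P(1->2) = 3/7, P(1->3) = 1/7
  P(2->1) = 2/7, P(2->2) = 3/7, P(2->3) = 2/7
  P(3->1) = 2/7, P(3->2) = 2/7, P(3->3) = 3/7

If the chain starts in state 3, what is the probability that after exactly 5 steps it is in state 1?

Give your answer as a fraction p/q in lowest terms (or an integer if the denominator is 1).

Computing P^5 by repeated multiplication:
P^1 =
  1: [3/7, 3/7, 1/7]
  2: [2/7, 3/7, 2/7]
  3: [2/7, 2/7, 3/7]
P^2 =
  1: [17/49, 20/49, 12/49]
  2: [16/49, 19/49, 2/7]
  3: [16/49, 18/49, 15/49]
P^3 =
  1: [115/343, 135/343, 93/343]
  2: [114/343, 19/49, 96/343]
  3: [114/343, 132/343, 97/343]
P^4 =
  1: [801/2401, 936/2401, 664/2401]
  2: [800/2401, 933/2401, 668/2401]
  3: [800/2401, 932/2401, 669/2401]
P^5 =
  1: [5603/16807, 6539/16807, 4665/16807]
  2: [5602/16807, 6535/16807, 4670/16807]
  3: [5602/16807, 6534/16807, 4671/16807]

(P^5)[3 -> 1] = 5602/16807

Answer: 5602/16807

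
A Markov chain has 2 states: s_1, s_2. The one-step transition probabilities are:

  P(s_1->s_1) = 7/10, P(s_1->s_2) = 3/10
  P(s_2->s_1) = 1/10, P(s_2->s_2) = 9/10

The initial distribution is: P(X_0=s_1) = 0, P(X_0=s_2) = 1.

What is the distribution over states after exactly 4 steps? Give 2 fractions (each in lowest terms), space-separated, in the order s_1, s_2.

Answer: 136/625 489/625

Derivation:
Propagating the distribution step by step (d_{t+1} = d_t * P):
d_0 = (s_1=0, s_2=1)
  d_1[s_1] = 0*7/10 + 1*1/10 = 1/10
  d_1[s_2] = 0*3/10 + 1*9/10 = 9/10
d_1 = (s_1=1/10, s_2=9/10)
  d_2[s_1] = 1/10*7/10 + 9/10*1/10 = 4/25
  d_2[s_2] = 1/10*3/10 + 9/10*9/10 = 21/25
d_2 = (s_1=4/25, s_2=21/25)
  d_3[s_1] = 4/25*7/10 + 21/25*1/10 = 49/250
  d_3[s_2] = 4/25*3/10 + 21/25*9/10 = 201/250
d_3 = (s_1=49/250, s_2=201/250)
  d_4[s_1] = 49/250*7/10 + 201/250*1/10 = 136/625
  d_4[s_2] = 49/250*3/10 + 201/250*9/10 = 489/625
d_4 = (s_1=136/625, s_2=489/625)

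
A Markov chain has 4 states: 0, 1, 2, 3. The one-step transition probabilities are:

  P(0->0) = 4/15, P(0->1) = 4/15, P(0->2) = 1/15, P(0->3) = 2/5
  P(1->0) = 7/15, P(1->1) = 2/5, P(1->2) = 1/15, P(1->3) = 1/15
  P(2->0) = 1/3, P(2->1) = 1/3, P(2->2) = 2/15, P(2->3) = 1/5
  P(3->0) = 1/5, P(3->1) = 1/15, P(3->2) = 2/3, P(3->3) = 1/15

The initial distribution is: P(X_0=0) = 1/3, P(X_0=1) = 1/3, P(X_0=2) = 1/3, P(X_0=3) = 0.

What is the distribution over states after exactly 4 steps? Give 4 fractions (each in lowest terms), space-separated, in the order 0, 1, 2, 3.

Propagating the distribution step by step (d_{t+1} = d_t * P):
d_0 = (0=1/3, 1=1/3, 2=1/3, 3=0)
  d_1[0] = 1/3*4/15 + 1/3*7/15 + 1/3*1/3 + 0*1/5 = 16/45
  d_1[1] = 1/3*4/15 + 1/3*2/5 + 1/3*1/3 + 0*1/15 = 1/3
  d_1[2] = 1/3*1/15 + 1/3*1/15 + 1/3*2/15 + 0*2/3 = 4/45
  d_1[3] = 1/3*2/5 + 1/3*1/15 + 1/3*1/5 + 0*1/15 = 2/9
d_1 = (0=16/45, 1=1/3, 2=4/45, 3=2/9)
  d_2[0] = 16/45*4/15 + 1/3*7/15 + 4/45*1/3 + 2/9*1/5 = 73/225
  d_2[1] = 16/45*4/15 + 1/3*2/5 + 4/45*1/3 + 2/9*1/15 = 184/675
  d_2[2] = 16/45*1/15 + 1/3*1/15 + 4/45*2/15 + 2/9*2/3 = 139/675
  d_2[3] = 16/45*2/5 + 1/3*1/15 + 4/45*1/5 + 2/9*1/15 = 133/675
d_2 = (0=73/225, 1=184/675, 2=139/675, 3=133/675)
  d_3[0] = 73/225*4/15 + 184/675*7/15 + 139/675*1/3 + 133/675*1/5 = 362/1125
  d_3[1] = 73/225*4/15 + 184/675*2/5 + 139/675*1/3 + 133/675*1/15 = 104/375
  d_3[2] = 73/225*1/15 + 184/675*1/15 + 139/675*2/15 + 133/675*2/3 = 2011/10125
  d_3[3] = 73/225*2/5 + 184/675*1/15 + 139/675*1/5 + 133/675*1/15 = 2048/10125
d_3 = (0=362/1125, 1=104/375, 2=2011/10125, 3=2048/10125)
  d_4[0] = 362/1125*4/15 + 104/375*7/15 + 2011/10125*1/3 + 2048/10125*1/5 = 48887/151875
  d_4[1] = 362/1125*4/15 + 104/375*2/5 + 2011/10125*1/3 + 2048/10125*1/15 = 41983/151875
  d_4[2] = 362/1125*1/15 + 104/375*1/15 + 2011/10125*2/15 + 2048/10125*2/3 = 30568/151875
  d_4[3] = 362/1125*2/5 + 104/375*1/15 + 2011/10125*1/5 + 2048/10125*1/15 = 30437/151875
d_4 = (0=48887/151875, 1=41983/151875, 2=30568/151875, 3=30437/151875)

Answer: 48887/151875 41983/151875 30568/151875 30437/151875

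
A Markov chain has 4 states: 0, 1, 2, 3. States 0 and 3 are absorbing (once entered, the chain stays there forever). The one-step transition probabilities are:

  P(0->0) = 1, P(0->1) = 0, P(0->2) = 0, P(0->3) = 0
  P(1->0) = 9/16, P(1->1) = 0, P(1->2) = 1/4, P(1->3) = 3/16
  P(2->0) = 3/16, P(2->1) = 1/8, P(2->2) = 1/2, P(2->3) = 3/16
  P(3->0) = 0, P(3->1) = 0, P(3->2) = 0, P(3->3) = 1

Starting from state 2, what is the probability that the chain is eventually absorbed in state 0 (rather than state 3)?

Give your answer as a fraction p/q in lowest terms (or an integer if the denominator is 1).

Answer: 11/20

Derivation:
Let a_i = P(absorbed in 0 | start in state i).
Boundary conditions: a_0 = 1, a_3 = 0.
For each transient state i, a_i = sum_j P(i->j) * a_j:
  a_1 = 9/16*a_0 + 0*a_1 + 1/4*a_2 + 3/16*a_3
  a_2 = 3/16*a_0 + 1/8*a_1 + 1/2*a_2 + 3/16*a_3

Substituting a_0 = 1 and a_3 = 0, rearrange to (I - Q) a = r where r[i] = P(i -> 0):
  [1, -1/4] . (a_1, a_2) = 9/16
  [-1/8, 1/2] . (a_1, a_2) = 3/16

Solving yields:
  a_1 = 7/10
  a_2 = 11/20

Starting state is 2, so the absorption probability is a_2 = 11/20.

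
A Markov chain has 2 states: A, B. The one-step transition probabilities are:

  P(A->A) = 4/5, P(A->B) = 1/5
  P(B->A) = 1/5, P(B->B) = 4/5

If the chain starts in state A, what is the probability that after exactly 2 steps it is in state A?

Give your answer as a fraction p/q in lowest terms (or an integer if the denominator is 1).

Answer: 17/25

Derivation:
Computing P^2 by repeated multiplication:
P^1 =
  A: [4/5, 1/5]
  B: [1/5, 4/5]
P^2 =
  A: [17/25, 8/25]
  B: [8/25, 17/25]

(P^2)[A -> A] = 17/25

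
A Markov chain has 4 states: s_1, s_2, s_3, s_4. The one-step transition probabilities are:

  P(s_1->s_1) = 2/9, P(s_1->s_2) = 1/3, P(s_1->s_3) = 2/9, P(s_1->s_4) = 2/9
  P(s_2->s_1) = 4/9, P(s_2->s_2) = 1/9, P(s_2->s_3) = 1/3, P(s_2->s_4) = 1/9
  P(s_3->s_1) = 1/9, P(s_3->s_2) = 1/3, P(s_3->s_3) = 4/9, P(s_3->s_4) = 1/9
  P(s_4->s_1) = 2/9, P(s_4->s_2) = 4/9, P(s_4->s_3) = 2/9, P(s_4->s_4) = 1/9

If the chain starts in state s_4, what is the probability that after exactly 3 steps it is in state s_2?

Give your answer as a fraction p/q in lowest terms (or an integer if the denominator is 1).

Computing P^3 by repeated multiplication:
P^1 =
  s_1: [2/9, 1/3, 2/9, 2/9]
  s_2: [4/9, 1/9, 1/3, 1/9]
  s_3: [1/9, 1/3, 4/9, 1/9]
  s_4: [2/9, 4/9, 2/9, 1/9]
P^2 =
  s_1: [22/81, 23/81, 25/81, 11/81]
  s_2: [17/81, 26/81, 25/81, 13/81]
  s_3: [20/81, 22/81, 29/81, 10/81]
  s_4: [8/27, 20/81, 26/81, 11/81]
P^3 =
  s_1: [61/243, 208/729, 235/729, 103/729]
  s_2: [7/27, 68/243, 238/729, 98/729]
  s_3: [59/243, 209/729, 242/729, 101/729]
  s_4: [176/729, 214/729, 26/81, 35/243]

(P^3)[s_4 -> s_2] = 214/729

Answer: 214/729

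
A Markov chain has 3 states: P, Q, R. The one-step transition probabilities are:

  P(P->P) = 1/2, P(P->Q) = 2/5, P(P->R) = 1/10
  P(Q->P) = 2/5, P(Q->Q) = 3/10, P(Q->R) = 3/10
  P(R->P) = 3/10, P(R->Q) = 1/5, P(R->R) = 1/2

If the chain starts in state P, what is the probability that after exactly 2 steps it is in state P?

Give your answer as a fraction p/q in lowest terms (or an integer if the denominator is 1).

Answer: 11/25

Derivation:
Computing P^2 by repeated multiplication:
P^1 =
  P: [1/2, 2/5, 1/10]
  Q: [2/5, 3/10, 3/10]
  R: [3/10, 1/5, 1/2]
P^2 =
  P: [11/25, 17/50, 11/50]
  Q: [41/100, 31/100, 7/25]
  R: [19/50, 7/25, 17/50]

(P^2)[P -> P] = 11/25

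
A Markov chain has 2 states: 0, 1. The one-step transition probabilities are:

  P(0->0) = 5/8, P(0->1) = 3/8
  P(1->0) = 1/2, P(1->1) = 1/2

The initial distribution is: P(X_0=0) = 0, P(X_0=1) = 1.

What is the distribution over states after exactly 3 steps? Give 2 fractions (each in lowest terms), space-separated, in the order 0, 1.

Propagating the distribution step by step (d_{t+1} = d_t * P):
d_0 = (0=0, 1=1)
  d_1[0] = 0*5/8 + 1*1/2 = 1/2
  d_1[1] = 0*3/8 + 1*1/2 = 1/2
d_1 = (0=1/2, 1=1/2)
  d_2[0] = 1/2*5/8 + 1/2*1/2 = 9/16
  d_2[1] = 1/2*3/8 + 1/2*1/2 = 7/16
d_2 = (0=9/16, 1=7/16)
  d_3[0] = 9/16*5/8 + 7/16*1/2 = 73/128
  d_3[1] = 9/16*3/8 + 7/16*1/2 = 55/128
d_3 = (0=73/128, 1=55/128)

Answer: 73/128 55/128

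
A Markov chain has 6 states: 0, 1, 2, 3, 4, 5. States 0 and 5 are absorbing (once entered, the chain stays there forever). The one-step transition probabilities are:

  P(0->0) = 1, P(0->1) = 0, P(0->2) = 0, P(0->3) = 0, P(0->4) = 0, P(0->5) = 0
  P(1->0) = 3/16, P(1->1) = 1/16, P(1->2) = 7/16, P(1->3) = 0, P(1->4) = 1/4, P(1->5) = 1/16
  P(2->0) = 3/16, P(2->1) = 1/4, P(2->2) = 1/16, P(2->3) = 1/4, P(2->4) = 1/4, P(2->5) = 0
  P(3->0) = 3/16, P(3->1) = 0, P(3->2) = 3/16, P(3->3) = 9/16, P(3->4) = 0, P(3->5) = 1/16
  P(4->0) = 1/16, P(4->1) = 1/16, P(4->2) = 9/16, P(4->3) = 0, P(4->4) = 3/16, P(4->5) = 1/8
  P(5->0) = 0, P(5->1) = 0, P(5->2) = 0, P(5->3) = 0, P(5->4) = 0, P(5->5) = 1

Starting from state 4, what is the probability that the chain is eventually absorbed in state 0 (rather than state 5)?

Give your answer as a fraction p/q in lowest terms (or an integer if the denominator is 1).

Answer: 6920/10231

Derivation:
Let a_i = P(absorbed in 0 | start in state i).
Boundary conditions: a_0 = 1, a_5 = 0.
For each transient state i, a_i = sum_j P(i->j) * a_j:
  a_1 = 3/16*a_0 + 1/16*a_1 + 7/16*a_2 + 0*a_3 + 1/4*a_4 + 1/16*a_5
  a_2 = 3/16*a_0 + 1/4*a_1 + 1/16*a_2 + 1/4*a_3 + 1/4*a_4 + 0*a_5
  a_3 = 3/16*a_0 + 0*a_1 + 3/16*a_2 + 9/16*a_3 + 0*a_4 + 1/16*a_5
  a_4 = 1/16*a_0 + 1/16*a_1 + 9/16*a_2 + 0*a_3 + 3/16*a_4 + 1/8*a_5

Substituting a_0 = 1 and a_5 = 0, rearrange to (I - Q) a = r where r[i] = P(i -> 0):
  [15/16, -7/16, 0, -1/4] . (a_1, a_2, a_3, a_4) = 3/16
  [-1/4, 15/16, -1/4, -1/4] . (a_1, a_2, a_3, a_4) = 3/16
  [0, -3/16, 7/16, 0] . (a_1, a_2, a_3, a_4) = 3/16
  [-1/16, -9/16, 0, 13/16] . (a_1, a_2, a_3, a_4) = 1/16

Solving yields:
  a_1 = 7630/10231
  a_2 = 8011/10231
  a_3 = 7818/10231
  a_4 = 6920/10231

Starting state is 4, so the absorption probability is a_4 = 6920/10231.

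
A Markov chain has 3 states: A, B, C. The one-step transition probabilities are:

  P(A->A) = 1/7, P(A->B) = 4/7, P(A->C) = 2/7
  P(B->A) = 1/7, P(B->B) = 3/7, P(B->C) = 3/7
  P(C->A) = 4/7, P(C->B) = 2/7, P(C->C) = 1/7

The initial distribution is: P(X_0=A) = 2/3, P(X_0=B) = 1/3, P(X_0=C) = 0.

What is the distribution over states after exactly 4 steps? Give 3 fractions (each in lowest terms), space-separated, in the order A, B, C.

Propagating the distribution step by step (d_{t+1} = d_t * P):
d_0 = (A=2/3, B=1/3, C=0)
  d_1[A] = 2/3*1/7 + 1/3*1/7 + 0*4/7 = 1/7
  d_1[B] = 2/3*4/7 + 1/3*3/7 + 0*2/7 = 11/21
  d_1[C] = 2/3*2/7 + 1/3*3/7 + 0*1/7 = 1/3
d_1 = (A=1/7, B=11/21, C=1/3)
  d_2[A] = 1/7*1/7 + 11/21*1/7 + 1/3*4/7 = 2/7
  d_2[B] = 1/7*4/7 + 11/21*3/7 + 1/3*2/7 = 59/147
  d_2[C] = 1/7*2/7 + 11/21*3/7 + 1/3*1/7 = 46/147
d_2 = (A=2/7, B=59/147, C=46/147)
  d_3[A] = 2/7*1/7 + 59/147*1/7 + 46/147*4/7 = 95/343
  d_3[B] = 2/7*4/7 + 59/147*3/7 + 46/147*2/7 = 437/1029
  d_3[C] = 2/7*2/7 + 59/147*3/7 + 46/147*1/7 = 307/1029
d_3 = (A=95/343, B=437/1029, C=307/1029)
  d_4[A] = 95/343*1/7 + 437/1029*1/7 + 307/1029*4/7 = 650/2401
  d_4[B] = 95/343*4/7 + 437/1029*3/7 + 307/1029*2/7 = 3065/7203
  d_4[C] = 95/343*2/7 + 437/1029*3/7 + 307/1029*1/7 = 2188/7203
d_4 = (A=650/2401, B=3065/7203, C=2188/7203)

Answer: 650/2401 3065/7203 2188/7203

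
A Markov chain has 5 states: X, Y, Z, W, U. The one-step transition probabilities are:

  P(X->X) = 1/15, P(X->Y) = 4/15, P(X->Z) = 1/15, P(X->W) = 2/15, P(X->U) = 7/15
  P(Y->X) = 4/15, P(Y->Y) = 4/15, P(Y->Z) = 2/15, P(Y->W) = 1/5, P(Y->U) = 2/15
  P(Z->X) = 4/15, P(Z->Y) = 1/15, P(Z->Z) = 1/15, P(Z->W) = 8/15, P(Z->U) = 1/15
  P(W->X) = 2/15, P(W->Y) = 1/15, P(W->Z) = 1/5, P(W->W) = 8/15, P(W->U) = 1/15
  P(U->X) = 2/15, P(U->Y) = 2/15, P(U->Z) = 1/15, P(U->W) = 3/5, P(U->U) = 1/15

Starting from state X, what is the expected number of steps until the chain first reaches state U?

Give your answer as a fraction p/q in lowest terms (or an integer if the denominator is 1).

Let h_i = expected steps to first reach U from state i.
Boundary: h_U = 0.
First-step equations for the other states:
  h_X = 1 + 1/15*h_X + 4/15*h_Y + 1/15*h_Z + 2/15*h_W + 7/15*h_U
  h_Y = 1 + 4/15*h_X + 4/15*h_Y + 2/15*h_Z + 1/5*h_W + 2/15*h_U
  h_Z = 1 + 4/15*h_X + 1/15*h_Y + 1/15*h_Z + 8/15*h_W + 1/15*h_U
  h_W = 1 + 2/15*h_X + 1/15*h_Y + 1/5*h_Z + 8/15*h_W + 1/15*h_U

Substituting h_U = 0 and rearranging gives the linear system (I - Q) h = 1:
  [14/15, -4/15, -1/15, -2/15] . (h_X, h_Y, h_Z, h_W) = 1
  [-4/15, 11/15, -2/15, -1/5] . (h_X, h_Y, h_Z, h_W) = 1
  [-4/15, -1/15, 14/15, -8/15] . (h_X, h_Y, h_Z, h_W) = 1
  [-2/15, -1/15, -1/5, 7/15] . (h_X, h_Y, h_Z, h_W) = 1

Solving yields:
  h_X = 9705/2228
  h_Y = 3435/557
  h_Z = 7665/1114
  h_W = 4020/557

Starting state is X, so the expected hitting time is h_X = 9705/2228.

Answer: 9705/2228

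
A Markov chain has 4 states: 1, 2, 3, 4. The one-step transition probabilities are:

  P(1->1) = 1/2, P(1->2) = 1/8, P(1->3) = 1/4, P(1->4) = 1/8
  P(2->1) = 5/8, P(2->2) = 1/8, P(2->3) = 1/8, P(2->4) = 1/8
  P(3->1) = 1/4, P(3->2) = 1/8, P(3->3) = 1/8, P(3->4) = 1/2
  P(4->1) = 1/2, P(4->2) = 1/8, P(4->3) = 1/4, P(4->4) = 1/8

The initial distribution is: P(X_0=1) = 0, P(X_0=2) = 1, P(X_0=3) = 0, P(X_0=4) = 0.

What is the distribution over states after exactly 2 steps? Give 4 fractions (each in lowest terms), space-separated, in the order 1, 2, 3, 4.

Answer: 31/64 1/8 7/32 11/64

Derivation:
Propagating the distribution step by step (d_{t+1} = d_t * P):
d_0 = (1=0, 2=1, 3=0, 4=0)
  d_1[1] = 0*1/2 + 1*5/8 + 0*1/4 + 0*1/2 = 5/8
  d_1[2] = 0*1/8 + 1*1/8 + 0*1/8 + 0*1/8 = 1/8
  d_1[3] = 0*1/4 + 1*1/8 + 0*1/8 + 0*1/4 = 1/8
  d_1[4] = 0*1/8 + 1*1/8 + 0*1/2 + 0*1/8 = 1/8
d_1 = (1=5/8, 2=1/8, 3=1/8, 4=1/8)
  d_2[1] = 5/8*1/2 + 1/8*5/8 + 1/8*1/4 + 1/8*1/2 = 31/64
  d_2[2] = 5/8*1/8 + 1/8*1/8 + 1/8*1/8 + 1/8*1/8 = 1/8
  d_2[3] = 5/8*1/4 + 1/8*1/8 + 1/8*1/8 + 1/8*1/4 = 7/32
  d_2[4] = 5/8*1/8 + 1/8*1/8 + 1/8*1/2 + 1/8*1/8 = 11/64
d_2 = (1=31/64, 2=1/8, 3=7/32, 4=11/64)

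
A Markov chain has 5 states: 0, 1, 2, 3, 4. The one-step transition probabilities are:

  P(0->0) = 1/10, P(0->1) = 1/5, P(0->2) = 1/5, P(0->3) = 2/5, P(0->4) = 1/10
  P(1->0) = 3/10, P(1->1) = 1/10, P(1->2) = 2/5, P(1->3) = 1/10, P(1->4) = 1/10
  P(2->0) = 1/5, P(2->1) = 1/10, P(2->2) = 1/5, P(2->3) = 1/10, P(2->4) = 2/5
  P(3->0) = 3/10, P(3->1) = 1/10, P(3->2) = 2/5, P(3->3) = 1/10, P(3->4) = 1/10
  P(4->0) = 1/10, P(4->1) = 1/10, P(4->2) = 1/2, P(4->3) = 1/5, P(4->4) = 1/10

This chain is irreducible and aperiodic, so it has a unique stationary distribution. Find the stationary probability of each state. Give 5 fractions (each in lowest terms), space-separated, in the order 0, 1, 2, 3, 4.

Answer: 131/686 817/6860 109/343 1213/6860 67/343

Derivation:
The stationary distribution satisfies pi = pi * P, i.e.:
  pi_0 = 1/10*pi_0 + 3/10*pi_1 + 1/5*pi_2 + 3/10*pi_3 + 1/10*pi_4
  pi_1 = 1/5*pi_0 + 1/10*pi_1 + 1/10*pi_2 + 1/10*pi_3 + 1/10*pi_4
  pi_2 = 1/5*pi_0 + 2/5*pi_1 + 1/5*pi_2 + 2/5*pi_3 + 1/2*pi_4
  pi_3 = 2/5*pi_0 + 1/10*pi_1 + 1/10*pi_2 + 1/10*pi_3 + 1/5*pi_4
  pi_4 = 1/10*pi_0 + 1/10*pi_1 + 2/5*pi_2 + 1/10*pi_3 + 1/10*pi_4
with normalization: pi_0 + pi_1 + pi_2 + pi_3 + pi_4 = 1.

Using the first 4 balance equations plus normalization, the linear system A*pi = b is:
  [-9/10, 3/10, 1/5, 3/10, 1/10] . pi = 0
  [1/5, -9/10, 1/10, 1/10, 1/10] . pi = 0
  [1/5, 2/5, -4/5, 2/5, 1/2] . pi = 0
  [2/5, 1/10, 1/10, -9/10, 1/5] . pi = 0
  [1, 1, 1, 1, 1] . pi = 1

Solving yields:
  pi_0 = 131/686
  pi_1 = 817/6860
  pi_2 = 109/343
  pi_3 = 1213/6860
  pi_4 = 67/343

Verification (pi * P):
  131/686*1/10 + 817/6860*3/10 + 109/343*1/5 + 1213/6860*3/10 + 67/343*1/10 = 131/686 = pi_0  (ok)
  131/686*1/5 + 817/6860*1/10 + 109/343*1/10 + 1213/6860*1/10 + 67/343*1/10 = 817/6860 = pi_1  (ok)
  131/686*1/5 + 817/6860*2/5 + 109/343*1/5 + 1213/6860*2/5 + 67/343*1/2 = 109/343 = pi_2  (ok)
  131/686*2/5 + 817/6860*1/10 + 109/343*1/10 + 1213/6860*1/10 + 67/343*1/5 = 1213/6860 = pi_3  (ok)
  131/686*1/10 + 817/6860*1/10 + 109/343*2/5 + 1213/6860*1/10 + 67/343*1/10 = 67/343 = pi_4  (ok)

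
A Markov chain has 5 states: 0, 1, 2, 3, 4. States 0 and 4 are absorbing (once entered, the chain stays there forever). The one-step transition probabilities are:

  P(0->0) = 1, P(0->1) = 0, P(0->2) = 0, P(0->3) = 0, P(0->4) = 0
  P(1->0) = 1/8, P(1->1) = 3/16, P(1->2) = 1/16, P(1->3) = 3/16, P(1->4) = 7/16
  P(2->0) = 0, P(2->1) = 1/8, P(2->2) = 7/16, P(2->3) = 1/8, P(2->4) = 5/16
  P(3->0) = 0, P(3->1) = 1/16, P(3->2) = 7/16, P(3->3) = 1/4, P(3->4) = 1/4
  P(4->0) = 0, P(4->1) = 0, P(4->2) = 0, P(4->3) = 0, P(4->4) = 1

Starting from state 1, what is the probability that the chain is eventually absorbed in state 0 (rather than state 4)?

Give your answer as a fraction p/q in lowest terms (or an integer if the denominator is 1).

Let a_i = P(absorbed in 0 | start in state i).
Boundary conditions: a_0 = 1, a_4 = 0.
For each transient state i, a_i = sum_j P(i->j) * a_j:
  a_1 = 1/8*a_0 + 3/16*a_1 + 1/16*a_2 + 3/16*a_3 + 7/16*a_4
  a_2 = 0*a_0 + 1/8*a_1 + 7/16*a_2 + 1/8*a_3 + 5/16*a_4
  a_3 = 0*a_0 + 1/16*a_1 + 7/16*a_2 + 1/4*a_3 + 1/4*a_4

Substituting a_0 = 1 and a_4 = 0, rearrange to (I - Q) a = r where r[i] = P(i -> 0):
  [13/16, -1/16, -3/16] . (a_1, a_2, a_3) = 1/8
  [-1/8, 9/16, -1/8] . (a_1, a_2, a_3) = 0
  [-1/16, -7/16, 3/4] . (a_1, a_2, a_3) = 0

Solving yields:
  a_1 = 188/1127
  a_2 = 52/1127
  a_3 = 2/49

Starting state is 1, so the absorption probability is a_1 = 188/1127.

Answer: 188/1127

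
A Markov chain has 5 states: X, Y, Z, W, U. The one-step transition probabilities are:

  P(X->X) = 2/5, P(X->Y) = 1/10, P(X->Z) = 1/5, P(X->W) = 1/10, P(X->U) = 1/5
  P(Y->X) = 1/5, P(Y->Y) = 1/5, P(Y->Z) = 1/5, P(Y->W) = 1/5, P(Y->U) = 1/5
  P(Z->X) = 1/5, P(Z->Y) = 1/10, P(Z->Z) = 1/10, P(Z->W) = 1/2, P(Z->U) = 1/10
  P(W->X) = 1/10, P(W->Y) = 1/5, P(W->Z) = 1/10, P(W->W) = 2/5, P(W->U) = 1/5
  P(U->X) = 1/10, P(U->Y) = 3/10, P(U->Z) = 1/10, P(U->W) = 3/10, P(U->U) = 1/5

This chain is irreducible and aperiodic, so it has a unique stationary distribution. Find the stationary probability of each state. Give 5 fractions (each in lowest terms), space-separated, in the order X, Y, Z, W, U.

Answer: 671/3549 220/1183 488/3549 1069/3549 661/3549

Derivation:
The stationary distribution satisfies pi = pi * P, i.e.:
  pi_X = 2/5*pi_X + 1/5*pi_Y + 1/5*pi_Z + 1/10*pi_W + 1/10*pi_U
  pi_Y = 1/10*pi_X + 1/5*pi_Y + 1/10*pi_Z + 1/5*pi_W + 3/10*pi_U
  pi_Z = 1/5*pi_X + 1/5*pi_Y + 1/10*pi_Z + 1/10*pi_W + 1/10*pi_U
  pi_W = 1/10*pi_X + 1/5*pi_Y + 1/2*pi_Z + 2/5*pi_W + 3/10*pi_U
  pi_U = 1/5*pi_X + 1/5*pi_Y + 1/10*pi_Z + 1/5*pi_W + 1/5*pi_U
with normalization: pi_X + pi_Y + pi_Z + pi_W + pi_U = 1.

Using the first 4 balance equations plus normalization, the linear system A*pi = b is:
  [-3/5, 1/5, 1/5, 1/10, 1/10] . pi = 0
  [1/10, -4/5, 1/10, 1/5, 3/10] . pi = 0
  [1/5, 1/5, -9/10, 1/10, 1/10] . pi = 0
  [1/10, 1/5, 1/2, -3/5, 3/10] . pi = 0
  [1, 1, 1, 1, 1] . pi = 1

Solving yields:
  pi_X = 671/3549
  pi_Y = 220/1183
  pi_Z = 488/3549
  pi_W = 1069/3549
  pi_U = 661/3549

Verification (pi * P):
  671/3549*2/5 + 220/1183*1/5 + 488/3549*1/5 + 1069/3549*1/10 + 661/3549*1/10 = 671/3549 = pi_X  (ok)
  671/3549*1/10 + 220/1183*1/5 + 488/3549*1/10 + 1069/3549*1/5 + 661/3549*3/10 = 220/1183 = pi_Y  (ok)
  671/3549*1/5 + 220/1183*1/5 + 488/3549*1/10 + 1069/3549*1/10 + 661/3549*1/10 = 488/3549 = pi_Z  (ok)
  671/3549*1/10 + 220/1183*1/5 + 488/3549*1/2 + 1069/3549*2/5 + 661/3549*3/10 = 1069/3549 = pi_W  (ok)
  671/3549*1/5 + 220/1183*1/5 + 488/3549*1/10 + 1069/3549*1/5 + 661/3549*1/5 = 661/3549 = pi_U  (ok)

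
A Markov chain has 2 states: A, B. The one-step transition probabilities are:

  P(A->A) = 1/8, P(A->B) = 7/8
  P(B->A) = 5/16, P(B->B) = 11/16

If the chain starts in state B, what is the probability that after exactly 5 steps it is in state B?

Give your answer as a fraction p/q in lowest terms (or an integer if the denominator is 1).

Computing P^5 by repeated multiplication:
P^1 =
  A: [1/8, 7/8]
  B: [5/16, 11/16]
P^2 =
  A: [37/128, 91/128]
  B: [65/256, 191/256]
P^3 =
  A: [529/2048, 1519/2048]
  B: [1085/4096, 3011/4096]
P^4 =
  A: [8653/32768, 24115/32768]
  B: [17225/65536, 48311/65536]
P^5 =
  A: [137881/524288, 386407/524288]
  B: [276005/1048576, 772571/1048576]

(P^5)[B -> B] = 772571/1048576

Answer: 772571/1048576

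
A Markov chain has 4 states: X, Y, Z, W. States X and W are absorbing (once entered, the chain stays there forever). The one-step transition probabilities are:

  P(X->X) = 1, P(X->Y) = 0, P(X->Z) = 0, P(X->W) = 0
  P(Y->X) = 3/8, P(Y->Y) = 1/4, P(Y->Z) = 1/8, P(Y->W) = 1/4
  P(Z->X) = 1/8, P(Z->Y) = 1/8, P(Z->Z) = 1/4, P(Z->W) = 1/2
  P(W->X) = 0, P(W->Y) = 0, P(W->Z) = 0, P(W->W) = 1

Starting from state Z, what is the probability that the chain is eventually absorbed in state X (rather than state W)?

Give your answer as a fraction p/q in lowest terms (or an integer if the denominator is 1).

Answer: 9/35

Derivation:
Let a_i = P(absorbed in X | start in state i).
Boundary conditions: a_X = 1, a_W = 0.
For each transient state i, a_i = sum_j P(i->j) * a_j:
  a_Y = 3/8*a_X + 1/4*a_Y + 1/8*a_Z + 1/4*a_W
  a_Z = 1/8*a_X + 1/8*a_Y + 1/4*a_Z + 1/2*a_W

Substituting a_X = 1 and a_W = 0, rearrange to (I - Q) a = r where r[i] = P(i -> X):
  [3/4, -1/8] . (a_Y, a_Z) = 3/8
  [-1/8, 3/4] . (a_Y, a_Z) = 1/8

Solving yields:
  a_Y = 19/35
  a_Z = 9/35

Starting state is Z, so the absorption probability is a_Z = 9/35.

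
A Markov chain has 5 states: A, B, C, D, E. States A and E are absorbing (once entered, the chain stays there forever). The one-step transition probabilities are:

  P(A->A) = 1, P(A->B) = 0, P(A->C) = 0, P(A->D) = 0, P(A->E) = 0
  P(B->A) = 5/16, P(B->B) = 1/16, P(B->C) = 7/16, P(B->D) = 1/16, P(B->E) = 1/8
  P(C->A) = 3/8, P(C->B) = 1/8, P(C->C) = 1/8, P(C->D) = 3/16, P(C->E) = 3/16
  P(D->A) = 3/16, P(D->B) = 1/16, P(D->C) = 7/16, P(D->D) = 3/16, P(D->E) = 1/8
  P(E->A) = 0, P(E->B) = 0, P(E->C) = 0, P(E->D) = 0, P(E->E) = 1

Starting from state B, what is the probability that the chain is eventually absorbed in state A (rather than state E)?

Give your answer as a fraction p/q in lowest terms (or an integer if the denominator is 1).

Answer: 107/156

Derivation:
Let a_i = P(absorbed in A | start in state i).
Boundary conditions: a_A = 1, a_E = 0.
For each transient state i, a_i = sum_j P(i->j) * a_j:
  a_B = 5/16*a_A + 1/16*a_B + 7/16*a_C + 1/16*a_D + 1/8*a_E
  a_C = 3/8*a_A + 1/8*a_B + 1/8*a_C + 3/16*a_D + 3/16*a_E
  a_D = 3/16*a_A + 1/16*a_B + 7/16*a_C + 3/16*a_D + 1/8*a_E

Substituting a_A = 1 and a_E = 0, rearrange to (I - Q) a = r where r[i] = P(i -> A):
  [15/16, -7/16, -1/16] . (a_B, a_C, a_D) = 5/16
  [-1/8, 7/8, -3/16] . (a_B, a_C, a_D) = 3/8
  [-1/16, -7/16, 13/16] . (a_B, a_C, a_D) = 3/16

Solving yields:
  a_B = 107/156
  a_C = 725/1092
  a_D = 25/39

Starting state is B, so the absorption probability is a_B = 107/156.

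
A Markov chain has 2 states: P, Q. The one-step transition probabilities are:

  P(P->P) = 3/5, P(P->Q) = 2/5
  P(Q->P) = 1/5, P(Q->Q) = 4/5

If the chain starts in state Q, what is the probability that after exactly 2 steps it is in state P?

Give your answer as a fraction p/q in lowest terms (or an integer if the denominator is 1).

Computing P^2 by repeated multiplication:
P^1 =
  P: [3/5, 2/5]
  Q: [1/5, 4/5]
P^2 =
  P: [11/25, 14/25]
  Q: [7/25, 18/25]

(P^2)[Q -> P] = 7/25

Answer: 7/25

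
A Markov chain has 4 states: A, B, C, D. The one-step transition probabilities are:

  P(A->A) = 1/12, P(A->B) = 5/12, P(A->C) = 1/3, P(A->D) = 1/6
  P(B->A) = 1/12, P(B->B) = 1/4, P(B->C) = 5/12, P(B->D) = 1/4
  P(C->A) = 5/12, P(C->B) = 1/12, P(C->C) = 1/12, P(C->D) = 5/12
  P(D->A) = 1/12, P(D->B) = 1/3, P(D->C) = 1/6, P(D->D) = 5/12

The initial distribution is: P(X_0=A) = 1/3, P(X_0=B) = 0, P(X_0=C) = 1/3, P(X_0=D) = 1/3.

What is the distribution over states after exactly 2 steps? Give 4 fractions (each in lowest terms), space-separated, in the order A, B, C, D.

Answer: 4/27 5/18 109/432 139/432

Derivation:
Propagating the distribution step by step (d_{t+1} = d_t * P):
d_0 = (A=1/3, B=0, C=1/3, D=1/3)
  d_1[A] = 1/3*1/12 + 0*1/12 + 1/3*5/12 + 1/3*1/12 = 7/36
  d_1[B] = 1/3*5/12 + 0*1/4 + 1/3*1/12 + 1/3*1/3 = 5/18
  d_1[C] = 1/3*1/3 + 0*5/12 + 1/3*1/12 + 1/3*1/6 = 7/36
  d_1[D] = 1/3*1/6 + 0*1/4 + 1/3*5/12 + 1/3*5/12 = 1/3
d_1 = (A=7/36, B=5/18, C=7/36, D=1/3)
  d_2[A] = 7/36*1/12 + 5/18*1/12 + 7/36*5/12 + 1/3*1/12 = 4/27
  d_2[B] = 7/36*5/12 + 5/18*1/4 + 7/36*1/12 + 1/3*1/3 = 5/18
  d_2[C] = 7/36*1/3 + 5/18*5/12 + 7/36*1/12 + 1/3*1/6 = 109/432
  d_2[D] = 7/36*1/6 + 5/18*1/4 + 7/36*5/12 + 1/3*5/12 = 139/432
d_2 = (A=4/27, B=5/18, C=109/432, D=139/432)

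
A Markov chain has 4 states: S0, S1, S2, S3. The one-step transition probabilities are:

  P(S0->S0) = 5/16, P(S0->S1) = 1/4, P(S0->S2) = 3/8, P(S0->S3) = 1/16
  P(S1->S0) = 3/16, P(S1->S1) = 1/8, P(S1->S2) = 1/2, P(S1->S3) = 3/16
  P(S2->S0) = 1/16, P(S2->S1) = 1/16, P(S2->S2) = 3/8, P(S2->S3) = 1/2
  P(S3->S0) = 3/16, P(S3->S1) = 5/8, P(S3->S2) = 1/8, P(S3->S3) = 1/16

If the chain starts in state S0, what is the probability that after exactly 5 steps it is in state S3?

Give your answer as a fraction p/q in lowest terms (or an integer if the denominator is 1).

Computing P^5 by repeated multiplication:
P^1 =
  S0: [5/16, 1/4, 3/8, 1/16]
  S1: [3/16, 1/8, 1/2, 3/16]
  S2: [1/16, 1/16, 3/8, 1/2]
  S3: [3/16, 5/8, 1/8, 1/16]
P^2 =
  S0: [23/128, 11/64, 25/64, 33/128]
  S1: [19/128, 27/128, 11/32, 19/64]
  S2: [19/128, 23/64, 33/128, 15/64]
  S3: [25/128, 11/64, 7/16, 25/128]
P^3 =
  S0: [165/1024, 129/512, 85/256, 261/1024]
  S1: [167/1024, 277/1024, 335/1024, 245/1024]
  S2: [89/512, 501/2048, 185/512, 451/2048]
  S3: [161/1024, 225/1024, 89/256, 141/512]
P^4 =
  S0: [1361/8192, 2063/8192, 351/1024, 245/1024]
  S1: [171/1024, 4007/16384, 2859/8192, 3923/16384]
  S2: [21/128, 1919/8192, 5743/16384, 4115/16384]
  S3: [1341/8192, 2135/8192, 2733/8192, 1983/8192]
P^5 =
  S0: [10841/65536, 15989/65536, 22719/65536, 15987/65536]
  S1: [10797/65536, 31953/131072, 45313/131072, 8053/32768]
  S2: [21521/131072, 65321/262144, 5595/16384, 64261/262144]
  S3: [681/4096, 32197/131072, 22745/65536, 31593/131072]

(P^5)[S0 -> S3] = 15987/65536

Answer: 15987/65536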